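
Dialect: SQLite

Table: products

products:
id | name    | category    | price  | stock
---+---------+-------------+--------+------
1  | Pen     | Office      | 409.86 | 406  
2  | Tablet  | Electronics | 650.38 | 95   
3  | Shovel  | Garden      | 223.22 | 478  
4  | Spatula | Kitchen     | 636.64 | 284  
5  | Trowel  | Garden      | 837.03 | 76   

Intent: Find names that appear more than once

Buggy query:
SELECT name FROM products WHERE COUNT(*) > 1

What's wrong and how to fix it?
Bug: COUNT(*) is an aggregate and cannot be used in WHERE

Fix: GROUP BY name, then filter groups with HAVING COUNT(*) > 1

Corrected query:
SELECT name FROM products GROUP BY name HAVING COUNT(*) > 1

Result:
(no rows)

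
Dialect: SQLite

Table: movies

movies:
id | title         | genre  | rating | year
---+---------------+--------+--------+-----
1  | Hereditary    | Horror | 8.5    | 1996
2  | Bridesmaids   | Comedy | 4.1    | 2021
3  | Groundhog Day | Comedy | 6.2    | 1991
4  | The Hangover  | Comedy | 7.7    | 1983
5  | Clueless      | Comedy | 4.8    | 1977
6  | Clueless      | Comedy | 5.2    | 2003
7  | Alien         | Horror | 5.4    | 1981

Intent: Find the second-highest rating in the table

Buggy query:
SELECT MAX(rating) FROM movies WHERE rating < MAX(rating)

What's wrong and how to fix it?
Bug: The inner MAX is an aggregate inside WHERE, which is not allowed

Fix: Compute the overall MAX in a subquery, then take MAX of rows below it

Corrected query:
SELECT MAX(rating) FROM movies WHERE rating < (SELECT MAX(rating) FROM movies)

Result:
MAX(rating)
-----------
7.7        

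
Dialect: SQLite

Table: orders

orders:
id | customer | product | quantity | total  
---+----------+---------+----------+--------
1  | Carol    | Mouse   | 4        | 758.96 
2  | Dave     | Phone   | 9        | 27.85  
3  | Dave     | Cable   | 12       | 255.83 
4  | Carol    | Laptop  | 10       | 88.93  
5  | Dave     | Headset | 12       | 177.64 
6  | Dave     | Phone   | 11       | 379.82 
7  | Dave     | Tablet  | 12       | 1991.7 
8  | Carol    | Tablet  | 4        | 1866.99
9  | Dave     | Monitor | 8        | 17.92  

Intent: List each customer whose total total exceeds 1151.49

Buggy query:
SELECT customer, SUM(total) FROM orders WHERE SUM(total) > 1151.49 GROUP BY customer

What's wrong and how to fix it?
Bug: WHERE runs before GROUP BY, so aggregates aren't available there

Fix: Move the aggregate condition to a HAVING clause

Corrected query:
SELECT customer, SUM(total) FROM orders GROUP BY customer HAVING SUM(total) > 1151.49

Result:
customer | SUM(total)
---------+-----------
Carol    | 2714.88   
Dave     | 2850.76   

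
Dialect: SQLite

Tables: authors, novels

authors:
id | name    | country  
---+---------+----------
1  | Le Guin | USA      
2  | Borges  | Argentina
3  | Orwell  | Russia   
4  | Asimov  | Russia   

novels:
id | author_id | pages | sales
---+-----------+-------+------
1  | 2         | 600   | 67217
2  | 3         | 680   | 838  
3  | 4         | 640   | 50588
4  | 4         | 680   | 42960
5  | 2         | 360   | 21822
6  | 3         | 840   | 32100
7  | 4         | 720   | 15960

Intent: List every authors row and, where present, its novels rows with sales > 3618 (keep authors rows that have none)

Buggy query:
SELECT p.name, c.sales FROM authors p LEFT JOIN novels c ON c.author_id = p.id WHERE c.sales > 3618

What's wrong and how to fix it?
Bug: A WHERE condition on the right-hand table after LEFT JOIN drops unmatched parents

Fix: Move the right-table condition into the ON clause so unmatched parents are kept

Corrected query:
SELECT p.name, c.sales FROM authors p LEFT JOIN novels c ON c.author_id = p.id AND c.sales > 3618

Result:
name    | sales
--------+------
Le Guin | NULL 
Borges  | 21822
Borges  | 67217
Orwell  | 32100
Asimov  | 15960
Asimov  | 42960
Asimov  | 50588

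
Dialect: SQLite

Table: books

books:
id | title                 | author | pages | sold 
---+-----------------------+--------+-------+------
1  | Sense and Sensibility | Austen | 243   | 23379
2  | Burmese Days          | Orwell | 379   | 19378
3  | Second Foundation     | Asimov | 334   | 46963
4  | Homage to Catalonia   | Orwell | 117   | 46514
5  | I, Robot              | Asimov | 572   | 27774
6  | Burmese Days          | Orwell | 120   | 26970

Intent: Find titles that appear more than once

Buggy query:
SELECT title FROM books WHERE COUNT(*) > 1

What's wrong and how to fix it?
Bug: WHERE can't reference COUNT(*); aggregates are computed after WHERE

Fix: GROUP BY title, then filter groups with HAVING COUNT(*) > 1

Corrected query:
SELECT title FROM books GROUP BY title HAVING COUNT(*) > 1

Result:
title       
------------
Burmese Days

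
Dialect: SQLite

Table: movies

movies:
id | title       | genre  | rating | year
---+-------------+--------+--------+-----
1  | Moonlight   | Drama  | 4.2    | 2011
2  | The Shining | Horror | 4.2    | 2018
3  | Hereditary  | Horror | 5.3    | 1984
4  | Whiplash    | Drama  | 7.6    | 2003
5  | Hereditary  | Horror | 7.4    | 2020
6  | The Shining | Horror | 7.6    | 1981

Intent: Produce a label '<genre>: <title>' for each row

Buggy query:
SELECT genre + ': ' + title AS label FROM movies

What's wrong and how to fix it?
Bug: SQLite uses || for string concatenation; + coerces text to numbers (yielding 0)

Fix: Use the || operator for string concatenation

Corrected query:
SELECT genre || ': ' || title AS label FROM movies

Result:
label              
-------------------
Drama: Moonlight   
Horror: The Shining
Horror: Hereditary 
Drama: Whiplash    
Horror: Hereditary 
Horror: The Shining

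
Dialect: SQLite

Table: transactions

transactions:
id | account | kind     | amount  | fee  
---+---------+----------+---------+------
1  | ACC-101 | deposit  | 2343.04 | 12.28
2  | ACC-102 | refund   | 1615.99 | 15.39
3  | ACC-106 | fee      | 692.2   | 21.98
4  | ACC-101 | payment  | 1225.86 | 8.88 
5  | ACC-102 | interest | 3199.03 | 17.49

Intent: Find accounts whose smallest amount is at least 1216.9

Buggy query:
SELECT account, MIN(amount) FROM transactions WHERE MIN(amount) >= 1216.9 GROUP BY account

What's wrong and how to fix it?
Bug: MIN() in WHERE is a misuse of aggregate

Fix: Replace WHERE with HAVING after the GROUP BY

Corrected query:
SELECT account, MIN(amount) FROM transactions GROUP BY account HAVING MIN(amount) >= 1216.9

Result:
account | MIN(amount)
--------+------------
ACC-101 | 1225.86    
ACC-102 | 1615.99    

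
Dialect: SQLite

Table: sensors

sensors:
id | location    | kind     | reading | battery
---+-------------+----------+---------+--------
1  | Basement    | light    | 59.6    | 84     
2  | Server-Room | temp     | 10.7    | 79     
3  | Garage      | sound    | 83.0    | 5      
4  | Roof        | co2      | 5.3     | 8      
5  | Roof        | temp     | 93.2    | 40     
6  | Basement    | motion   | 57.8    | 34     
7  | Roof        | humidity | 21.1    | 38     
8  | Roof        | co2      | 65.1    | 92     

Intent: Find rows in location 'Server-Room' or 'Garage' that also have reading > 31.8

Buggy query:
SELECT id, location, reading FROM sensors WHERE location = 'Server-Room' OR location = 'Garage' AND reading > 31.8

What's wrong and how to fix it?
Bug: AND binds tighter than OR, so this parses as location = 'Server-Room' OR (location = 'Garage' AND reading > 31.8)

Fix: Group the OR with parentheses (or use IN), then AND the threshold

Corrected query:
SELECT id, location, reading FROM sensors WHERE (location = 'Server-Room' OR location = 'Garage') AND reading > 31.8

Result:
id | location | reading
---+----------+--------
3  | Garage   | 83     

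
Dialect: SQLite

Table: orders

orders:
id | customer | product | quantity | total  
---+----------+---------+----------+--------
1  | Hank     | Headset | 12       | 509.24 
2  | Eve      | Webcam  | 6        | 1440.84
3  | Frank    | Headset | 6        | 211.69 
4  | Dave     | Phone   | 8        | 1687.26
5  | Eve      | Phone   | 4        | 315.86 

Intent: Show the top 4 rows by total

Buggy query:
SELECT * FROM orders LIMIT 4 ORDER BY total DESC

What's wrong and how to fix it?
Bug: LIMIT must come after ORDER BY

Fix: Swap the clauses: ORDER BY first, then LIMIT

Corrected query:
SELECT * FROM orders ORDER BY total DESC LIMIT 4

Result:
id | customer | product | quantity | total  
---+----------+---------+----------+--------
4  | Dave     | Phone   | 8        | 1687.26
2  | Eve      | Webcam  | 6        | 1440.84
1  | Hank     | Headset | 12       | 509.24 
5  | Eve      | Phone   | 4        | 315.86 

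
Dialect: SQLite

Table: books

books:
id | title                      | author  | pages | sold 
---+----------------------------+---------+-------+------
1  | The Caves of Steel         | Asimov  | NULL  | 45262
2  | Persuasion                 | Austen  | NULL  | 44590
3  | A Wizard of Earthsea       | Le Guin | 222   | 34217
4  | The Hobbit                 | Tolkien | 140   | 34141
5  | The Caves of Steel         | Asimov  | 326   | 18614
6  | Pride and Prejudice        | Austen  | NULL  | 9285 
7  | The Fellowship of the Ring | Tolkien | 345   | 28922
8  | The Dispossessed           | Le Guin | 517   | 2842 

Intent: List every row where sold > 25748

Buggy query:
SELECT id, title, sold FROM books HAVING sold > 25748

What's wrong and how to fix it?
Bug: HAVING filters the output of aggregation, but this query has no GROUP BY and no aggregate functions, so SQLite rejects it (HAVING clause on a non-aggregate query); the condition here is per row

Fix: Replace HAVING with WHERE since the condition applies to individual rows

Corrected query:
SELECT id, title, sold FROM books WHERE sold > 25748

Result:
id | title                      | sold 
---+----------------------------+------
1  | The Caves of Steel         | 45262
2  | Persuasion                 | 44590
3  | A Wizard of Earthsea       | 34217
4  | The Hobbit                 | 34141
7  | The Fellowship of the Ring | 28922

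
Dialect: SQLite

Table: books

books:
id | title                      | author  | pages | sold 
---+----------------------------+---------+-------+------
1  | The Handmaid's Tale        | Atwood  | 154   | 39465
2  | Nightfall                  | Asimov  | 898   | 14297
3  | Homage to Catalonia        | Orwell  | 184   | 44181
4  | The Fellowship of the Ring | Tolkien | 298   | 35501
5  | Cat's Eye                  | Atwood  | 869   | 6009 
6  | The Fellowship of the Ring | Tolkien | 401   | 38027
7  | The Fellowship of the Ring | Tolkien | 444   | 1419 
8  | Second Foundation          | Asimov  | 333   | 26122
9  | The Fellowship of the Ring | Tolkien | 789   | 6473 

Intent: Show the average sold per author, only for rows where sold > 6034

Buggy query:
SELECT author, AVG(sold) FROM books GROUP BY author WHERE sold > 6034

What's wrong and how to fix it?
Bug: Row-level WHERE must come before GROUP BY in the clause order

Fix: Place WHERE between FROM and GROUP BY

Corrected query:
SELECT author, AVG(sold) FROM books WHERE sold > 6034 GROUP BY author

Result:
author  | AVG(sold)
--------+----------
Asimov  | 20209.5  
Atwood  | 39465    
Orwell  | 44181    
Tolkien | 26667    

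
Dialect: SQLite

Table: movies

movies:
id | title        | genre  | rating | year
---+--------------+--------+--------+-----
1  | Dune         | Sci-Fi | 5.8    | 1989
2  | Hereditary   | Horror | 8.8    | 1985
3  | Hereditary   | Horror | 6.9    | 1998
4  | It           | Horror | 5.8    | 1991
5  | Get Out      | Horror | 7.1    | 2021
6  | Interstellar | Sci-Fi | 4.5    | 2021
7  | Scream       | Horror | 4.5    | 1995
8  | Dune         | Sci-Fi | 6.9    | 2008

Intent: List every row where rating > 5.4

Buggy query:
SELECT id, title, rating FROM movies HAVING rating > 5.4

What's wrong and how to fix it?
Bug: HAVING filters the output of aggregation, but this query has no GROUP BY and no aggregate functions, so SQLite rejects it (HAVING clause on a non-aggregate query); the condition here is per row

Fix: Use WHERE for row-level filtering

Corrected query:
SELECT id, title, rating FROM movies WHERE rating > 5.4

Result:
id | title      | rating
---+------------+-------
1  | Dune       | 5.8   
2  | Hereditary | 8.8   
3  | Hereditary | 6.9   
4  | It         | 5.8   
5  | Get Out    | 7.1   
8  | Dune       | 6.9   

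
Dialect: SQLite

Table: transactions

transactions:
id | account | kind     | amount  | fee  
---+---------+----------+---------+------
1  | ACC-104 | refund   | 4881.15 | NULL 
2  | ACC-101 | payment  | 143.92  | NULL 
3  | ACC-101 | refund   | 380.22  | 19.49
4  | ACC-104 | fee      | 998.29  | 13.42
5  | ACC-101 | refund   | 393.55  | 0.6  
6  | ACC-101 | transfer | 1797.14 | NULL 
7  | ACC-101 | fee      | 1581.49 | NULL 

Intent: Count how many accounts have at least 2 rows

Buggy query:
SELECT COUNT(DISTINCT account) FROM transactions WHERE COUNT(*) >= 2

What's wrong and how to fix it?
Bug: COUNT(*) cannot appear in WHERE; the per-group count doesn't exist yet

Fix: Use a subquery that GROUPs and filters with HAVING, then count its rows

Corrected query:
SELECT COUNT(*) FROM (SELECT account FROM transactions GROUP BY account HAVING COUNT(*) >= 2)

Result:
COUNT(*)
--------
2       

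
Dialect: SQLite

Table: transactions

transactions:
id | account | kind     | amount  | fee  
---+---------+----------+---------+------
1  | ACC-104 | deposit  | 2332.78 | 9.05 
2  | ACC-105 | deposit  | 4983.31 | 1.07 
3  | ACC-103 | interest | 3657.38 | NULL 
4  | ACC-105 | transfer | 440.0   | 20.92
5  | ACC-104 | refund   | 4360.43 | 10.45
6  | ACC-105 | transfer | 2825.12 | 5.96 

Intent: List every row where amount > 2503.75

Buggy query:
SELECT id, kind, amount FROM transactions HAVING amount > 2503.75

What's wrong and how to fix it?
Bug: This is a non-aggregate query (no GROUP BY, no aggregates), so in SQLite the HAVING clause is invalid here; a row-level condition belongs in WHERE

Fix: Use WHERE for row-level filtering

Corrected query:
SELECT id, kind, amount FROM transactions WHERE amount > 2503.75

Result:
id | kind     | amount 
---+----------+--------
2  | deposit  | 4983.31
3  | interest | 3657.38
5  | refund   | 4360.43
6  | transfer | 2825.12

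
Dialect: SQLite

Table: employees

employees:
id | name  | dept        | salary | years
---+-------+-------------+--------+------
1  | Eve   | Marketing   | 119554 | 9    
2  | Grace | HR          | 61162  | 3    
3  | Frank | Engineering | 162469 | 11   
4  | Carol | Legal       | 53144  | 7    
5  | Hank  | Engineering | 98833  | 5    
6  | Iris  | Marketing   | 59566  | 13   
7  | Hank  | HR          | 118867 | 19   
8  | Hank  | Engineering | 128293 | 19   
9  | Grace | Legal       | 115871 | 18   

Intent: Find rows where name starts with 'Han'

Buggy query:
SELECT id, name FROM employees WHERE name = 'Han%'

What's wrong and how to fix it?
Bug: Wildcards only work with LIKE; '=' treats '%' as a literal character

Fix: Replace '=' with LIKE so 'Han%' is treated as a pattern

Corrected query:
SELECT id, name FROM employees WHERE name LIKE 'Han%'

Result:
id | name
---+-----
5  | Hank
7  | Hank
8  | Hank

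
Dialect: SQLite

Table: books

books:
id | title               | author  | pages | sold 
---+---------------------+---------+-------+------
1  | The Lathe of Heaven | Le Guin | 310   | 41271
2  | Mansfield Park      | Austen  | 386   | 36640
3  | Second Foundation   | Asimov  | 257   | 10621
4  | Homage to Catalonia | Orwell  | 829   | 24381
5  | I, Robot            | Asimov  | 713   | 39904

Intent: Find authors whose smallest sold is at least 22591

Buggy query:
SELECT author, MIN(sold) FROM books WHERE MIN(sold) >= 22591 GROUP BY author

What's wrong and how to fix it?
Bug: Aggregates like MIN are computed per group after WHERE runs

Fix: Replace WHERE with HAVING after the GROUP BY

Corrected query:
SELECT author, MIN(sold) FROM books GROUP BY author HAVING MIN(sold) >= 22591

Result:
author  | MIN(sold)
--------+----------
Austen  | 36640    
Le Guin | 41271    
Orwell  | 24381    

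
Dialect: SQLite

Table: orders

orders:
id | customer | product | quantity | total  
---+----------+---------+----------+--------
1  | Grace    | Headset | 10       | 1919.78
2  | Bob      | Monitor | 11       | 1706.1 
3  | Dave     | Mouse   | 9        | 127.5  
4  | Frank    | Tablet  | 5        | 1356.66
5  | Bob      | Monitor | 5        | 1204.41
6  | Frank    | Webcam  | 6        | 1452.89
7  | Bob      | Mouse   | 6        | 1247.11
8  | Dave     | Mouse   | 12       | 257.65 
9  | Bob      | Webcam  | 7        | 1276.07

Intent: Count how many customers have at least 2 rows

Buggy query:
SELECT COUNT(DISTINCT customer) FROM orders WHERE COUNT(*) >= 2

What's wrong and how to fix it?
Bug: COUNT(*) cannot appear in WHERE; the per-group count doesn't exist yet

Fix: Use a subquery that GROUPs and filters with HAVING, then count its rows

Corrected query:
SELECT COUNT(*) FROM (SELECT customer FROM orders GROUP BY customer HAVING COUNT(*) >= 2)

Result:
COUNT(*)
--------
3       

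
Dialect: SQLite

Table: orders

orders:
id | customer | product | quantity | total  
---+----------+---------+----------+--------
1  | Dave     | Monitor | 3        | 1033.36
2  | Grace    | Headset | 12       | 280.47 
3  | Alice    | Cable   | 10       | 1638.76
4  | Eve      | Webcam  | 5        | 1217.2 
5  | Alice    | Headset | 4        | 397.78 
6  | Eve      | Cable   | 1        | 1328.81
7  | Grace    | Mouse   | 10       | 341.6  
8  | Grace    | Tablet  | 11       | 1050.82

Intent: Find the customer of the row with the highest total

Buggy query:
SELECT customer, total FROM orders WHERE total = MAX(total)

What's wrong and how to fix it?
Bug: MAX(total) is an aggregate and cannot be used directly in WHERE

Fix: Wrap MAX in a scalar subquery so WHERE compares against a single value

Corrected query:
SELECT customer, total FROM orders WHERE total = (SELECT MAX(total) FROM orders)

Result:
customer | total  
---------+--------
Alice    | 1638.76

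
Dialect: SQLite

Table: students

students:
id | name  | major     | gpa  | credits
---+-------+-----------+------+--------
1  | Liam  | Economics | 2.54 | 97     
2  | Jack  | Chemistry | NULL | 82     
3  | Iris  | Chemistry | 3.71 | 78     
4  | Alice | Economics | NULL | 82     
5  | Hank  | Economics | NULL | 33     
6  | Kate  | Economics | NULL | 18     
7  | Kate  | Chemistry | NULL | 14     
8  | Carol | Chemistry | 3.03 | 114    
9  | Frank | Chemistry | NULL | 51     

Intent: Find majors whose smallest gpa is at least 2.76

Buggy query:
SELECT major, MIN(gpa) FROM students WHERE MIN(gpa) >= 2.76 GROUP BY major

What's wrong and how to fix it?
Bug: MIN() in WHERE is a misuse of aggregate

Fix: Use HAVING for the per-group MIN condition

Corrected query:
SELECT major, MIN(gpa) FROM students GROUP BY major HAVING MIN(gpa) >= 2.76

Result:
major     | MIN(gpa)
----------+---------
Chemistry | 3.03    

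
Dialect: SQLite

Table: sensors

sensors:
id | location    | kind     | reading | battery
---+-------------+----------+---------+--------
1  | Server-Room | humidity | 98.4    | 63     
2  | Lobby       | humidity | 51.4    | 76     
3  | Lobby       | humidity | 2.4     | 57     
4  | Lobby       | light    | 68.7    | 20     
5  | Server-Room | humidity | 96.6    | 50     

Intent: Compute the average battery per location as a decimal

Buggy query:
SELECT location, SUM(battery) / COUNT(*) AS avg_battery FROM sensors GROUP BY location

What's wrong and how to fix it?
Bug: Both operands are integers, so '/' performs integer division and truncates

Fix: Cast one side to REAL so the division keeps the fractional part

Corrected query:
SELECT location, SUM(battery) * 1.0 / COUNT(*) AS avg_battery FROM sensors GROUP BY location

Result:
location    | avg_battery
------------+------------
Lobby       | 51         
Server-Room | 56.5       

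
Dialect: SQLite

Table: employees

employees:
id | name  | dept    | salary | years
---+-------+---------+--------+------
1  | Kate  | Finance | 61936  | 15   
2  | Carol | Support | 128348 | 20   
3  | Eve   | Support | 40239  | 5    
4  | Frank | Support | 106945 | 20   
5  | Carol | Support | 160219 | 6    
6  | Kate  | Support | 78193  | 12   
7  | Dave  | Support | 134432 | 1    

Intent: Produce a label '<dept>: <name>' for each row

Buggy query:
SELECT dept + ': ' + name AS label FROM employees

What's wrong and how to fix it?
Bug: SQLite uses || for string concatenation; + coerces text to numbers (yielding 0)

Fix: Replace + with || to concatenate text

Corrected query:
SELECT dept || ': ' || name AS label FROM employees

Result:
label         
--------------
Finance: Kate 
Support: Carol
Support: Eve  
Support: Frank
Support: Carol
Support: Kate 
Support: Dave 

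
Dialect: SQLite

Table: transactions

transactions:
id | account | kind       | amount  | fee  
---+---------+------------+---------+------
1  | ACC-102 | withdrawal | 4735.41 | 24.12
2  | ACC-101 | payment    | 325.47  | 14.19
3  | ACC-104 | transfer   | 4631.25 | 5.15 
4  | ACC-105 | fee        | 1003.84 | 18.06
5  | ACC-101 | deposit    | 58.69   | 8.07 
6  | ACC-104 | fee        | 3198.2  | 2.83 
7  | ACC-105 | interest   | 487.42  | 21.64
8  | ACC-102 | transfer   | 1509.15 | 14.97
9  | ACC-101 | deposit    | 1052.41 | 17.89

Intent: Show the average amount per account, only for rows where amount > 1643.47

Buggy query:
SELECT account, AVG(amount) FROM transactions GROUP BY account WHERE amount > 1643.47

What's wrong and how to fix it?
Bug: WHERE cannot follow GROUP BY

Fix: Move the WHERE clause before GROUP BY

Corrected query:
SELECT account, AVG(amount) FROM transactions WHERE amount > 1643.47 GROUP BY account

Result:
account | AVG(amount)
--------+------------
ACC-102 | 4735.41    
ACC-104 | 3914.725   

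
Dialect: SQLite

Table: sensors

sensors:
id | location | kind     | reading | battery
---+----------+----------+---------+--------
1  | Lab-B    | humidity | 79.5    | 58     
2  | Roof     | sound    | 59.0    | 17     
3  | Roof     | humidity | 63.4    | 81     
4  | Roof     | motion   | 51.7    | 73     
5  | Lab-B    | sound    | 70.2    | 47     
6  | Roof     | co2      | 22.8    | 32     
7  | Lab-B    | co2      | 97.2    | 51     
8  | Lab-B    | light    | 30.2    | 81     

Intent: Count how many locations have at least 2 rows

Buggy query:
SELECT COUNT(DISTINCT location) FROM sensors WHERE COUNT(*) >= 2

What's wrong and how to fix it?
Bug: WHERE filters individual rows, not groups, so a group-level COUNT is invalid there

Fix: Use a subquery that GROUPs and filters with HAVING, then count its rows

Corrected query:
SELECT COUNT(*) FROM (SELECT location FROM sensors GROUP BY location HAVING COUNT(*) >= 2)

Result:
COUNT(*)
--------
2       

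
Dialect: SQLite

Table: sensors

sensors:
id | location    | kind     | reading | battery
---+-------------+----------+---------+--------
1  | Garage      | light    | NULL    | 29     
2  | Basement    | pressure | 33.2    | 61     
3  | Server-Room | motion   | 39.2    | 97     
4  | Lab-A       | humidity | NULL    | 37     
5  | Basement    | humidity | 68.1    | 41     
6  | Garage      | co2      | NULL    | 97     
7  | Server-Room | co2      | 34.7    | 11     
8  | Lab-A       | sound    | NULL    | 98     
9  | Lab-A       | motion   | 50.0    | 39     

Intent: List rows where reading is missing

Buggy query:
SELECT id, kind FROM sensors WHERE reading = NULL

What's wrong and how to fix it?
Bug: '= NULL' is always unknown in SQL three-valued logic, so no rows match

Fix: Use IS NULL to test for NULL

Corrected query:
SELECT id, kind FROM sensors WHERE reading IS NULL

Result:
id | kind    
---+---------
1  | light   
4  | humidity
6  | co2     
8  | sound   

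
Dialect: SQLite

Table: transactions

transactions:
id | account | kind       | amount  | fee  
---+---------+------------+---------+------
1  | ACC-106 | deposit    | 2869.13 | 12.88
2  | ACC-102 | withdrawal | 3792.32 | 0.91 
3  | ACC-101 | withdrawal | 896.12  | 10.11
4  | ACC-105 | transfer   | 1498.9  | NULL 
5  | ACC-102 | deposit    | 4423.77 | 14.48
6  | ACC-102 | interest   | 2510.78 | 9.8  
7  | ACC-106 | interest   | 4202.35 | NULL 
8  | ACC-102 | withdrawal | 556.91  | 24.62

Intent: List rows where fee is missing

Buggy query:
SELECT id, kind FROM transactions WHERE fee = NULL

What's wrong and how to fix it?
Bug: '= NULL' is always unknown in SQL three-valued logic, so no rows match

Fix: Replace '= NULL' with 'IS NULL'

Corrected query:
SELECT id, kind FROM transactions WHERE fee IS NULL

Result:
id | kind    
---+---------
4  | transfer
7  | interest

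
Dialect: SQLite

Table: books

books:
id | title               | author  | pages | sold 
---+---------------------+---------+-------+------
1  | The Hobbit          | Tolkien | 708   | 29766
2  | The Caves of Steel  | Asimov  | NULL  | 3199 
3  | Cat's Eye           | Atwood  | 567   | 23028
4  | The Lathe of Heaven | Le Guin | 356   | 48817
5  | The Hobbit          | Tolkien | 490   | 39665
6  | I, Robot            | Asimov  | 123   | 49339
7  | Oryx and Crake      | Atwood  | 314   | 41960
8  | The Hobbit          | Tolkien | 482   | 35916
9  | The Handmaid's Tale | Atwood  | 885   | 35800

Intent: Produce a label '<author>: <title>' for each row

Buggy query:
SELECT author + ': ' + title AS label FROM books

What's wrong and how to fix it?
Bug: '+' is numeric addition; on text columns SQLite converts them to 0 instead of concatenating

Fix: Use the || operator for string concatenation

Corrected query:
SELECT author || ': ' || title AS label FROM books

Result:
label                       
----------------------------
Tolkien: The Hobbit         
Asimov: The Caves of Steel  
Atwood: Cat's Eye           
Le Guin: The Lathe of Heaven
Tolkien: The Hobbit         
Asimov: I, Robot            
Atwood: Oryx and Crake      
Tolkien: The Hobbit         
Atwood: The Handmaid's Tale 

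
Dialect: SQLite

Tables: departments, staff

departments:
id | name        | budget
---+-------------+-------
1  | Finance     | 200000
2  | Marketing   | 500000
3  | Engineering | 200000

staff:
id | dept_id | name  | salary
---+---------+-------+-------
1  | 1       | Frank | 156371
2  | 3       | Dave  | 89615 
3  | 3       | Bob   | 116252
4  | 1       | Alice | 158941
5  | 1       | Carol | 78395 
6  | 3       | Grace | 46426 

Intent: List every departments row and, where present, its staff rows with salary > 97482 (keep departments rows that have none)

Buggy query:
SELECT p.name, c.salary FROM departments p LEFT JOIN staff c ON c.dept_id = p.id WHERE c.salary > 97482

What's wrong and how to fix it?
Bug: Filtering c.salary in WHERE discards the NULL rows produced by LEFT JOIN, turning it into an inner join

Fix: Put 'c.salary > 97482' in the JOIN's ON clause instead of WHERE

Corrected query:
SELECT p.name, c.salary FROM departments p LEFT JOIN staff c ON c.dept_id = p.id AND c.salary > 97482

Result:
name        | salary
------------+-------
Finance     | 156371
Finance     | 158941
Marketing   | NULL  
Engineering | 116252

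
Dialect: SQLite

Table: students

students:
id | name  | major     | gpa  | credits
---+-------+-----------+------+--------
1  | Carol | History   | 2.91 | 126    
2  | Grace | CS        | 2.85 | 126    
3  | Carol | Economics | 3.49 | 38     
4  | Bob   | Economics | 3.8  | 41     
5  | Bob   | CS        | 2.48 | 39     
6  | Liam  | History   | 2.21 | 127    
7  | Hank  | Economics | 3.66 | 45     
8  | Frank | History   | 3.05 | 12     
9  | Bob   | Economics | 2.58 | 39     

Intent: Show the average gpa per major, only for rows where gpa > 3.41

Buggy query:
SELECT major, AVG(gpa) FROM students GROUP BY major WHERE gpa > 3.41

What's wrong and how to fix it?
Bug: WHERE cannot follow GROUP BY

Fix: Place WHERE between FROM and GROUP BY

Corrected query:
SELECT major, AVG(gpa) FROM students WHERE gpa > 3.41 GROUP BY major

Result:
major     | AVG(gpa)
----------+---------
Economics | 3.65    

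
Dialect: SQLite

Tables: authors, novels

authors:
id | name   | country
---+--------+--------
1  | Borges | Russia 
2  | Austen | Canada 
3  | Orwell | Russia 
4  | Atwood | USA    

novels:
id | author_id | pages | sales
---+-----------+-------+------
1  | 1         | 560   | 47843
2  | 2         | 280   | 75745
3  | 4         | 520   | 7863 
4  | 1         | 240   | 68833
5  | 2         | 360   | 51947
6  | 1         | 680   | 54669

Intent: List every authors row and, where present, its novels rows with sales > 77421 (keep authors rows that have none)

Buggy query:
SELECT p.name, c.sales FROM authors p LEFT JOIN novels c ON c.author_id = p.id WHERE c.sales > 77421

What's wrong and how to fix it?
Bug: A WHERE condition on the right-hand table after LEFT JOIN drops unmatched parents

Fix: Put 'c.sales > 77421' in the JOIN's ON clause instead of WHERE

Corrected query:
SELECT p.name, c.sales FROM authors p LEFT JOIN novels c ON c.author_id = p.id AND c.sales > 77421

Result:
name   | sales
-------+------
Borges | NULL 
Austen | NULL 
Orwell | NULL 
Atwood | NULL 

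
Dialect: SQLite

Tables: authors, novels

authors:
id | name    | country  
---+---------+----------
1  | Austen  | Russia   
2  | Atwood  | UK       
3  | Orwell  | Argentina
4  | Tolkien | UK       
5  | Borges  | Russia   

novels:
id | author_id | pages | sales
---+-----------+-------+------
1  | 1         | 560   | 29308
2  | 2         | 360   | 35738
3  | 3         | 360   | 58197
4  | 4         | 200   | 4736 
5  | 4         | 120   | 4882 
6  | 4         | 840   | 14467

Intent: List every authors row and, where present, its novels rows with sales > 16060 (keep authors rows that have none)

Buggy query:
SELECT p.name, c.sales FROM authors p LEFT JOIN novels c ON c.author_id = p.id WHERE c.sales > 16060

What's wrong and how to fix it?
Bug: Filtering c.sales in WHERE discards the NULL rows produced by LEFT JOIN, turning it into an inner join

Fix: Put 'c.sales > 16060' in the JOIN's ON clause instead of WHERE

Corrected query:
SELECT p.name, c.sales FROM authors p LEFT JOIN novels c ON c.author_id = p.id AND c.sales > 16060

Result:
name    | sales
--------+------
Austen  | 29308
Atwood  | 35738
Orwell  | 58197
Tolkien | NULL 
Borges  | NULL 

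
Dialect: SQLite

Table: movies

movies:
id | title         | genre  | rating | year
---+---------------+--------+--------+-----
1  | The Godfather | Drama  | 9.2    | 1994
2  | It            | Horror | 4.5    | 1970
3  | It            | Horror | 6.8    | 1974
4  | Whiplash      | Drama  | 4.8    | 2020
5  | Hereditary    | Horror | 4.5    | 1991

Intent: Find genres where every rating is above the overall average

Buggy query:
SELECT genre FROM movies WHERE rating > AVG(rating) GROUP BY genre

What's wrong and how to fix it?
Bug: WHERE evaluates per row before aggregation, so AVG() is unavailable

Fix: Compute the overall average in a scalar subquery and compare each group's MIN against it in HAVING

Corrected query:
SELECT genre FROM movies GROUP BY genre HAVING MIN(rating) > (SELECT AVG(rating) FROM movies)

Result:
(no rows)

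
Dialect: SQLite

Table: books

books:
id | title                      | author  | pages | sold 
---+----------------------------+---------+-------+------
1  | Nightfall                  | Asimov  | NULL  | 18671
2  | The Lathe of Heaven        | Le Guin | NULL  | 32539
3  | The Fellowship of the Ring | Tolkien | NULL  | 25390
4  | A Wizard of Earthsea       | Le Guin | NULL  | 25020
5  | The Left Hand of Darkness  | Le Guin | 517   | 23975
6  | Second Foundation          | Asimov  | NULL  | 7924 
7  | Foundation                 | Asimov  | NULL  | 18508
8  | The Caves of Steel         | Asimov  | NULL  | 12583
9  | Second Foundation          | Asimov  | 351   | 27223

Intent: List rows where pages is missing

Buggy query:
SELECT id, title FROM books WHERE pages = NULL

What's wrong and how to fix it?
Bug: Comparing to NULL with '=' never matches; NULL = NULL is unknown, not true

Fix: Replace '= NULL' with 'IS NULL'

Corrected query:
SELECT id, title FROM books WHERE pages IS NULL

Result:
id | title                     
---+---------------------------
1  | Nightfall                 
2  | The Lathe of Heaven       
3  | The Fellowship of the Ring
4  | A Wizard of Earthsea      
6  | Second Foundation         
7  | Foundation                
8  | The Caves of Steel        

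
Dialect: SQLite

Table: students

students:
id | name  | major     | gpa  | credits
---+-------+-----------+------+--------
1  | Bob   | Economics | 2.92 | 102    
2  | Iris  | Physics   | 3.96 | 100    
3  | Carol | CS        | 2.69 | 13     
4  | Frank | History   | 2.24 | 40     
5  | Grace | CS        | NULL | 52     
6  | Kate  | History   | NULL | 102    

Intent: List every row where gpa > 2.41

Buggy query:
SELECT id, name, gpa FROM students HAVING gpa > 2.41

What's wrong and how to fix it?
Bug: HAVING filters the output of aggregation, but this query has no GROUP BY and no aggregate functions, so SQLite rejects it (HAVING clause on a non-aggregate query); the condition here is per row

Fix: Use WHERE for row-level filtering

Corrected query:
SELECT id, name, gpa FROM students WHERE gpa > 2.41

Result:
id | name  | gpa 
---+-------+-----
1  | Bob   | 2.92
2  | Iris  | 3.96
3  | Carol | 2.69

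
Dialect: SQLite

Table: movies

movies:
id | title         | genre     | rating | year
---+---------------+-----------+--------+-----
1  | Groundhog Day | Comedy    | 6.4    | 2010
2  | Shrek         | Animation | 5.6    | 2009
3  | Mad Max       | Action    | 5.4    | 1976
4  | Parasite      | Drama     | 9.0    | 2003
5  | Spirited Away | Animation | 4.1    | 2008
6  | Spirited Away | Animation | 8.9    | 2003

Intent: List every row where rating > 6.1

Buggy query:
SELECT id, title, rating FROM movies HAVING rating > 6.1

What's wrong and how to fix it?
Bug: This is a non-aggregate query (no GROUP BY, no aggregates), so in SQLite the HAVING clause is invalid here; a row-level condition belongs in WHERE

Fix: Replace HAVING with WHERE since the condition applies to individual rows

Corrected query:
SELECT id, title, rating FROM movies WHERE rating > 6.1

Result:
id | title         | rating
---+---------------+-------
1  | Groundhog Day | 6.4   
4  | Parasite      | 9     
6  | Spirited Away | 8.9   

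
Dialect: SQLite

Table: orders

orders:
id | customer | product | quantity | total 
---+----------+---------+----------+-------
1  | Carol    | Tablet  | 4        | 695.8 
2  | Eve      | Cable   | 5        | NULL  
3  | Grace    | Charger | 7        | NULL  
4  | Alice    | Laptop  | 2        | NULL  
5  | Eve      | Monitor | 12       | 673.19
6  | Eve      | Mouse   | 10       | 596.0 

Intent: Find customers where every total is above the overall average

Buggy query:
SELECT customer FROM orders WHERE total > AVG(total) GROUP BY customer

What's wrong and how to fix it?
Bug: WHERE evaluates per row before aggregation, so AVG() is unavailable

Fix: Use a subquery for AVG and a HAVING MIN(...) filter so the condition holds for every row in the group

Corrected query:
SELECT customer FROM orders GROUP BY customer HAVING MIN(total) > (SELECT AVG(total) FROM orders)

Result:
customer
--------
Carol   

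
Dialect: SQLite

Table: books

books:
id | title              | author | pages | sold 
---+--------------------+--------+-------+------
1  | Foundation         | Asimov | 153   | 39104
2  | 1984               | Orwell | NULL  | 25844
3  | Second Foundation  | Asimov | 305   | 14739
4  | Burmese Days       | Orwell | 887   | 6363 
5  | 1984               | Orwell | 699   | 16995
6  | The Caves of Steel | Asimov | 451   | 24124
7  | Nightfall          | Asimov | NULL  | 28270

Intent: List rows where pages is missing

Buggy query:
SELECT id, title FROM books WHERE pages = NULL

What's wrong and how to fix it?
Bug: '= NULL' is always unknown in SQL three-valued logic, so no rows match

Fix: Replace '= NULL' with 'IS NULL'

Corrected query:
SELECT id, title FROM books WHERE pages IS NULL

Result:
id | title    
---+----------
2  | 1984     
7  | Nightfall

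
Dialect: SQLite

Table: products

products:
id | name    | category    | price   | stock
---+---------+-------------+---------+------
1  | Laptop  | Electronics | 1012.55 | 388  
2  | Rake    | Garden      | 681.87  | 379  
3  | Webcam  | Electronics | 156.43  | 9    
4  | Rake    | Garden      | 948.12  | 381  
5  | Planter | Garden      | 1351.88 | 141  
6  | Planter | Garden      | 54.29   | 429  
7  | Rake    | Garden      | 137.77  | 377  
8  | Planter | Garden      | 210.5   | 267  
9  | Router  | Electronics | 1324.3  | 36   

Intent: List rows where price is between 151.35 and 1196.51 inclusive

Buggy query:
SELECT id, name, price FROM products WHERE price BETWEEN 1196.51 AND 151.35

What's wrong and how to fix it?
Bug: BETWEEN expects the lower bound first; with 1196.51 AND 151.35 the range is empty

Fix: Write BETWEEN 151.35 AND 1196.51

Corrected query:
SELECT id, name, price FROM products WHERE price BETWEEN 151.35 AND 1196.51

Result:
id | name    | price  
---+---------+--------
1  | Laptop  | 1012.55
2  | Rake    | 681.87 
3  | Webcam  | 156.43 
4  | Rake    | 948.12 
8  | Planter | 210.5  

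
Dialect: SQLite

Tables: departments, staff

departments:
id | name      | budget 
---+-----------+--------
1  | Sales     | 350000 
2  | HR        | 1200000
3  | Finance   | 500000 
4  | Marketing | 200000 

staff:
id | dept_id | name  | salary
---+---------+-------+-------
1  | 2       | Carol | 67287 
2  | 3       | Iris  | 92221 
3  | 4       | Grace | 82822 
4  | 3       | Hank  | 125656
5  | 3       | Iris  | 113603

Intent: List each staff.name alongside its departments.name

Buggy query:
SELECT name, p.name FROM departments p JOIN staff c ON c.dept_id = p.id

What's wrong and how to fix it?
Bug: 'name' exists in both joined tables, so the database can't tell which one is meant

Fix: Prefix ambiguous columns with the table alias

Corrected query:
SELECT c.name, p.name FROM departments p JOIN staff c ON c.dept_id = p.id

Result:
name  | name     
------+----------
Carol | HR       
Iris  | Finance  
Grace | Marketing
Hank  | Finance  
Iris  | Finance  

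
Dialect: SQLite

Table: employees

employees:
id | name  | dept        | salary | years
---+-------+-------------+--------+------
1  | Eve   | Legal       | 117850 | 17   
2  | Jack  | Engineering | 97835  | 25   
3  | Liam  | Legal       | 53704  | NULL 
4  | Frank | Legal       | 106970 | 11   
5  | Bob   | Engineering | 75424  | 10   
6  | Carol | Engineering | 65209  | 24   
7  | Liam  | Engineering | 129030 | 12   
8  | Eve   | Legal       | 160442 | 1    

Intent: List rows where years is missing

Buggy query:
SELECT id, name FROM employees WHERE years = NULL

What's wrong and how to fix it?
Bug: Comparing to NULL with '=' never matches; NULL = NULL is unknown, not true

Fix: Replace '= NULL' with 'IS NULL'

Corrected query:
SELECT id, name FROM employees WHERE years IS NULL

Result:
id | name
---+-----
3  | Liam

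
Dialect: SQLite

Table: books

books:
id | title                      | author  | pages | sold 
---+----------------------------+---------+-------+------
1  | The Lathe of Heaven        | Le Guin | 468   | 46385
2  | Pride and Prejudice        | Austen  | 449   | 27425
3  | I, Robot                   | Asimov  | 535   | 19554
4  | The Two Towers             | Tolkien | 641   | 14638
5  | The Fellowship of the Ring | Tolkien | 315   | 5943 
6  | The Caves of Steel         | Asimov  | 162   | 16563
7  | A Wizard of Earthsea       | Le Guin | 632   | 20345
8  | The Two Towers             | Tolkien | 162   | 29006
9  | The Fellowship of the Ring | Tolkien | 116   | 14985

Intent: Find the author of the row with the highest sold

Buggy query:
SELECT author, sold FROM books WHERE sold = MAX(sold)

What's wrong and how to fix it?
Bug: WHERE is evaluated per row; an aggregate over the whole table isn't defined there

Fix: Use a subquery: WHERE sold = (SELECT MAX(sold) FROM books)

Corrected query:
SELECT author, sold FROM books WHERE sold = (SELECT MAX(sold) FROM books)

Result:
author  | sold 
--------+------
Le Guin | 46385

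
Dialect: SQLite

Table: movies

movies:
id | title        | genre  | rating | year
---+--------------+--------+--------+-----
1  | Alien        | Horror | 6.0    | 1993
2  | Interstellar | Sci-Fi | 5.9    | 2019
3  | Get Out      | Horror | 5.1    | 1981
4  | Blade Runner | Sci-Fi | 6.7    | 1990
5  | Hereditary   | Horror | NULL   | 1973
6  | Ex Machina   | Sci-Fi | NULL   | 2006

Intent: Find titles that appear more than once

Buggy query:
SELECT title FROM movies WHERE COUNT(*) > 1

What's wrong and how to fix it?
Bug: COUNT(*) is an aggregate and cannot be used in WHERE

Fix: Group first, then use HAVING for the count condition

Corrected query:
SELECT title FROM movies GROUP BY title HAVING COUNT(*) > 1

Result:
(no rows)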